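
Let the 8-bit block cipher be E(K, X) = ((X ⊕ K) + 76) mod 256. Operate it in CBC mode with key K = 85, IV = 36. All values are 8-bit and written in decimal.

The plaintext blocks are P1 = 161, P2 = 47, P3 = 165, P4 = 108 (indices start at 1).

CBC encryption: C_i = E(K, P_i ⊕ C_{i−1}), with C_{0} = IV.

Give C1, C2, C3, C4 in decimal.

C1 = 28, C2 = 178, C3 = 142, C4 = 3

C1: P1 ⊕ 36 = 133; E(K, 133) = 28.
C2: P2 ⊕ 28 = 51; E(K, 51) = 178.
C3: P3 ⊕ 178 = 23; E(K, 23) = 142.
C4: P4 ⊕ 142 = 226; E(K, 226) = 3.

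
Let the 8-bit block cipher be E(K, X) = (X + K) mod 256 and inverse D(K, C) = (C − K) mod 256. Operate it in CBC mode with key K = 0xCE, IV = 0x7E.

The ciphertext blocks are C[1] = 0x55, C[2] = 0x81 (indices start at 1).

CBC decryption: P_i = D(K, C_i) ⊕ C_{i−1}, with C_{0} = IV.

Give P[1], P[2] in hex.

P[1] = 0xF9, P[2] = 0xE6

P[1]: D(K, 0x55) = 0x87; 0x87 ⊕ 0x7E = 0xF9.
P[2]: D(K, 0x81) = 0xB3; 0xB3 ⊕ 0x55 = 0xE6.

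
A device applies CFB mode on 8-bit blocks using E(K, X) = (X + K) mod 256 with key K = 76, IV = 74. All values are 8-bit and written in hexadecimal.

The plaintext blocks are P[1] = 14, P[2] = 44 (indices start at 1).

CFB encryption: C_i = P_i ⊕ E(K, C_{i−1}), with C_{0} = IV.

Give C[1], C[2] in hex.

C[1]: E(K, 74) = EA; 14 ⊕ EA = FE.
C[2]: E(K, FE) = 74; 44 ⊕ 74 = 30.

C[1] = FE, C[2] = 30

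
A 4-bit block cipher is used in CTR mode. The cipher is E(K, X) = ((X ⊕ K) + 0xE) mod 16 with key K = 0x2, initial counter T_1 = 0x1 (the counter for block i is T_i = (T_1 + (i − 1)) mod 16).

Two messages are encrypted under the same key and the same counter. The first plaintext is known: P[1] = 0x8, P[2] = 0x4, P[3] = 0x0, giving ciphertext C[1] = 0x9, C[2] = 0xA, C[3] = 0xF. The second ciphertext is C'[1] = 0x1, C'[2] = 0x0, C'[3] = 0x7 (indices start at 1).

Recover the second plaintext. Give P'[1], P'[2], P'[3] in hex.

P'[1] = 0x0, P'[2] = 0xE, P'[3] = 0x8

In CTR with a reused counter, both messages share the same keystream S_i, so C_i ⊕ C'_i = P_i ⊕ P'_i and thus P'_i = P_i ⊕ C_i ⊕ C'_i.
P'[1]: 0x8 ⊕ 0x9 ⊕ 0x1 = 0x0.
P'[2]: 0x4 ⊕ 0xA ⊕ 0x0 = 0xE.
P'[3]: 0x0 ⊕ 0xF ⊕ 0x7 = 0x8.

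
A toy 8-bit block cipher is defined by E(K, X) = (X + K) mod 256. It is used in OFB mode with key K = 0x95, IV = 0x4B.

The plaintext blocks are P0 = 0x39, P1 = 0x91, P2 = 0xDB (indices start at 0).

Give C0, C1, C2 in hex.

C0 = 0xD9, C1 = 0xE4, C2 = 0xD1

OFB encryption: S_i = E(K, S_{i−1}) with S_{−1} = IV; C_i = P_i ⊕ S_i.
C0: S = E(K, 0x4B) = 0xE0; 0x39 ⊕ 0xE0 = 0xD9.
C1: S = E(K, 0xE0) = 0x75; 0x91 ⊕ 0x75 = 0xE4.
C2: S = E(K, 0x75) = 0x0A; 0xDB ⊕ 0x0A = 0xD1.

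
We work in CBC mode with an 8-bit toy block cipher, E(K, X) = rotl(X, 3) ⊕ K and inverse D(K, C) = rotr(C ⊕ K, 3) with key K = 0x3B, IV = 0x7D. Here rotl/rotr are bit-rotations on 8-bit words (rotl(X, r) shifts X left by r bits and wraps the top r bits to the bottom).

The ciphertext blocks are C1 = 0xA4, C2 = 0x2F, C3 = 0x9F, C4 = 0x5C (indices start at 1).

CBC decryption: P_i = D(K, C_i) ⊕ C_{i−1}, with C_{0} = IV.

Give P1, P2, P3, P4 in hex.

P1 = 0x8E, P2 = 0x26, P3 = 0xBB, P4 = 0x73

P1: D(K, 0xA4) = 0xF3; 0xF3 ⊕ 0x7D = 0x8E.
P2: D(K, 0x2F) = 0x82; 0x82 ⊕ 0xA4 = 0x26.
P3: D(K, 0x9F) = 0x94; 0x94 ⊕ 0x2F = 0xBB.
P4: D(K, 0x5C) = 0xEC; 0xEC ⊕ 0x9F = 0x73.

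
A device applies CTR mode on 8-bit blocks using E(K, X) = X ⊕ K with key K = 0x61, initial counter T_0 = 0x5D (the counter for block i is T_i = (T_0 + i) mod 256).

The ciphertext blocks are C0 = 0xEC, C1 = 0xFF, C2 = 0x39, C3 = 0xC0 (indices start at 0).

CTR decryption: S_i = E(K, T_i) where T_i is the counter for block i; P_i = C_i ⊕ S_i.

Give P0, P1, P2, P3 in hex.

P0 = 0xD0, P1 = 0xC0, P2 = 0x07, P3 = 0xC1

P0: T = 0x5D, S = E(K, T) = 0x3C; 0xEC ⊕ 0x3C = 0xD0.
P1: T = 0x5E, S = E(K, T) = 0x3F; 0xFF ⊕ 0x3F = 0xC0.
P2: T = 0x5F, S = E(K, T) = 0x3E; 0x39 ⊕ 0x3E = 0x07.
P3: T = 0x60, S = E(K, T) = 0x01; 0xC0 ⊕ 0x01 = 0xC1.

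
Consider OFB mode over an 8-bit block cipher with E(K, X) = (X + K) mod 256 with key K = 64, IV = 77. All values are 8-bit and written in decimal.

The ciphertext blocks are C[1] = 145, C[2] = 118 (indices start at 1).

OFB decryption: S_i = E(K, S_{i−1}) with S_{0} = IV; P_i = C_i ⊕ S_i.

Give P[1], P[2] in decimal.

P[1] = 28, P[2] = 187

P[1]: S = E(K, 77) = 141; 145 ⊕ 141 = 28.
P[2]: S = E(K, 141) = 205; 118 ⊕ 205 = 187.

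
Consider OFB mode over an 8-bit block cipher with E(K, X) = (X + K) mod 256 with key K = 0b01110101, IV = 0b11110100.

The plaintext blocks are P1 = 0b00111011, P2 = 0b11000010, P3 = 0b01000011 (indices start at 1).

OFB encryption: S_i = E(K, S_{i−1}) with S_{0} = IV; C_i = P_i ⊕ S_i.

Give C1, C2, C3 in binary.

C1 = 0b01010010, C2 = 0b00011100, C3 = 0b00010000

C1: S = E(K, 0b11110100) = 0b01101001; 0b00111011 ⊕ 0b01101001 = 0b01010010.
C2: S = E(K, 0b01101001) = 0b11011110; 0b11000010 ⊕ 0b11011110 = 0b00011100.
C3: S = E(K, 0b11011110) = 0b01010011; 0b01000011 ⊕ 0b01010011 = 0b00010000.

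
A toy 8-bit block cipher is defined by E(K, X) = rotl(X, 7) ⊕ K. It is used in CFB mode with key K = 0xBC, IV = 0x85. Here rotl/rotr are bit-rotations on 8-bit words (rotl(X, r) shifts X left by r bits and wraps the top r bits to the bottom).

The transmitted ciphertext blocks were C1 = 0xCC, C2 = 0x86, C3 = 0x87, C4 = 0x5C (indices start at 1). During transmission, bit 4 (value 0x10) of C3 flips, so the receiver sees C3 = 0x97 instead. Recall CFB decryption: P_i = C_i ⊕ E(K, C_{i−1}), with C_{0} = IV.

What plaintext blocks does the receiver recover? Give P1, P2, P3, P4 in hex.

Only C3 changed, to 0x97. In CFB, a change in C_i flips the same bit in P_i and garbles P_{i+1}. Decrypting the received ciphertext:
P1: E(K, 0x85) = 0x7E; 0xCC ⊕ 0x7E = 0xB2.
P2: E(K, 0xCC) = 0xDA; 0x86 ⊕ 0xDA = 0x5C.
P3: E(K, 0x86) = 0xFF; 0x97 ⊕ 0xFF = 0x68.
P4: E(K, 0x97) = 0x77; 0x5C ⊕ 0x77 = 0x2B.
Blocks that differ from the original plaintext: P3, P4.

P1 = 0xB2, P2 = 0x5C, P3 = 0x68, P4 = 0x2B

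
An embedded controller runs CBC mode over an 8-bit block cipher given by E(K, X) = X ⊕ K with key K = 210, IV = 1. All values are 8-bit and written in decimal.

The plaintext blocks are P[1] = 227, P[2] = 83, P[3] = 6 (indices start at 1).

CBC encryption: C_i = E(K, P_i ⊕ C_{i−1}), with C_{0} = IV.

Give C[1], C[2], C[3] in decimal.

C[1] = 48, C[2] = 177, C[3] = 101

C[1]: P[1] ⊕ 1 = 226; E(K, 226) = 48.
C[2]: P[2] ⊕ 48 = 99; E(K, 99) = 177.
C[3]: P[3] ⊕ 177 = 183; E(K, 183) = 101.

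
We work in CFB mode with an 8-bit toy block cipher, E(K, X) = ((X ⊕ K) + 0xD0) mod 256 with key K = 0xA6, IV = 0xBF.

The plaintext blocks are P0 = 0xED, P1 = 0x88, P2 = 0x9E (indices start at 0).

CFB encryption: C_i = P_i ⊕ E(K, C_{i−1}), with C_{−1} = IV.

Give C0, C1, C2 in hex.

C0: E(K, 0xBF) = 0xE9; 0xED ⊕ 0xE9 = 0x04.
C1: E(K, 0x04) = 0x72; 0x88 ⊕ 0x72 = 0xFA.
C2: E(K, 0xFA) = 0x2C; 0x9E ⊕ 0x2C = 0xB2.

C0 = 0x04, C1 = 0xFA, C2 = 0xB2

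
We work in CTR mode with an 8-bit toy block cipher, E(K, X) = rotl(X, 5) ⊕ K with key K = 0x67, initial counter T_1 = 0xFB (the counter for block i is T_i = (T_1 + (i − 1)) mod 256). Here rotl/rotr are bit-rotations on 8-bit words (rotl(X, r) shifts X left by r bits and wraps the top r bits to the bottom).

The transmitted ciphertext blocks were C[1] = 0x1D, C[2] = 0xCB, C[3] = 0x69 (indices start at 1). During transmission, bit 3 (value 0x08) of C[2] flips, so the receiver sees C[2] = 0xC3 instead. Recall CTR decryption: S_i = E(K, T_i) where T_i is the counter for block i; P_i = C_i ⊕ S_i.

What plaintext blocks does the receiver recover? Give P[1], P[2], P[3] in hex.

P[1] = 0x05, P[2] = 0x3B, P[3] = 0xB1

Only C[2] changed, to 0xC3. In CTR, a change in C_i flips the same bit in P_i only; the keystream is unaffected. Decrypting the received ciphertext:
P[1]: T = 0xFB, S = E(K, T) = 0x18; 0x1D ⊕ 0x18 = 0x05.
P[2]: T = 0xFC, S = E(K, T) = 0xF8; 0xC3 ⊕ 0xF8 = 0x3B.
P[3]: T = 0xFD, S = E(K, T) = 0xD8; 0x69 ⊕ 0xD8 = 0xB1.
Blocks that differ from the original plaintext: P[2].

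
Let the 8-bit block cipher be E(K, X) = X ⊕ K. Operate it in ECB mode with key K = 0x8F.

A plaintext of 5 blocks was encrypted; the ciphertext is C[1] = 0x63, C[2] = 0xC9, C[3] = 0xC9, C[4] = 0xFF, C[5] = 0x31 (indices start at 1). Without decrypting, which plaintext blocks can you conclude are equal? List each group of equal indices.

ECB encrypts each block independently with the same key, so equal ciphertext blocks imply equal plaintext blocks.
C[2] = C[3] = 0xC9, so P[2] = P[3].

P[2] = P[3]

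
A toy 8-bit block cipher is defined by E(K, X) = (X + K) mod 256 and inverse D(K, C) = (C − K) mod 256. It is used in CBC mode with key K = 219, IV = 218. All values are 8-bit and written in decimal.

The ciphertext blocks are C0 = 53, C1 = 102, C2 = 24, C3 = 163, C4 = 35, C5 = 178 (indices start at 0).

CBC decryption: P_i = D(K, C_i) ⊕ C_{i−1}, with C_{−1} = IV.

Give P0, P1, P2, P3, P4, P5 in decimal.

P0 = 128, P1 = 190, P2 = 91, P3 = 208, P4 = 235, P5 = 244

P0: D(K, 53) = 90; 90 ⊕ 218 = 128.
P1: D(K, 102) = 139; 139 ⊕ 53 = 190.
P2: D(K, 24) = 61; 61 ⊕ 102 = 91.
P3: D(K, 163) = 200; 200 ⊕ 24 = 208.
P4: D(K, 35) = 72; 72 ⊕ 163 = 235.
P5: D(K, 178) = 215; 215 ⊕ 35 = 244.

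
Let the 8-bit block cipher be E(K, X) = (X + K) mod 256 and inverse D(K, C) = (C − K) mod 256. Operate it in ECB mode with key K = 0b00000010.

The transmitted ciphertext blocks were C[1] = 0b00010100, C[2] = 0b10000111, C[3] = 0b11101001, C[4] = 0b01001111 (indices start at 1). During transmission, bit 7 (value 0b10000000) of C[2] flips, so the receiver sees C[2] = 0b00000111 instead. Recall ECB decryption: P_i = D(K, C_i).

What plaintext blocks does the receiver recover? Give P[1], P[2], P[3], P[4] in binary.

Only C[2] changed, to 0b00000111. In ECB, a change in C_i affects only P_i. Decrypting the received ciphertext:
P[1]: D(K, 0b00010100) = 0b00010010.
P[2]: D(K, 0b00000111) = 0b00000101.
P[3]: D(K, 0b11101001) = 0b11100111.
P[4]: D(K, 0b01001111) = 0b01001101.
Blocks that differ from the original plaintext: P[2].

P[1] = 0b00010010, P[2] = 0b00000101, P[3] = 0b11100111, P[4] = 0b01001101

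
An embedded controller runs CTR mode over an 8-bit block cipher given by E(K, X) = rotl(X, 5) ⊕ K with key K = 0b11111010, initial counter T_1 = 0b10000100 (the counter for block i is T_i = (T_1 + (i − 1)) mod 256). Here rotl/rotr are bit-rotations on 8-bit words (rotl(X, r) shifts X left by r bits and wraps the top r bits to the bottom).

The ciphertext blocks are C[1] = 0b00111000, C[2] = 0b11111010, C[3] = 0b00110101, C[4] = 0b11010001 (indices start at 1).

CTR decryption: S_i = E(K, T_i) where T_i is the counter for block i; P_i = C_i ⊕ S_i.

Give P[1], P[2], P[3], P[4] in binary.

P[1]: T = 0b10000100, S = E(K, T) = 0b01101010; 0b00111000 ⊕ 0b01101010 = 0b01010010.
P[2]: T = 0b10000101, S = E(K, T) = 0b01001010; 0b11111010 ⊕ 0b01001010 = 0b10110000.
P[3]: T = 0b10000110, S = E(K, T) = 0b00101010; 0b00110101 ⊕ 0b00101010 = 0b00011111.
P[4]: T = 0b10000111, S = E(K, T) = 0b00001010; 0b11010001 ⊕ 0b00001010 = 0b11011011.

P[1] = 0b01010010, P[2] = 0b10110000, P[3] = 0b00011111, P[4] = 0b11011011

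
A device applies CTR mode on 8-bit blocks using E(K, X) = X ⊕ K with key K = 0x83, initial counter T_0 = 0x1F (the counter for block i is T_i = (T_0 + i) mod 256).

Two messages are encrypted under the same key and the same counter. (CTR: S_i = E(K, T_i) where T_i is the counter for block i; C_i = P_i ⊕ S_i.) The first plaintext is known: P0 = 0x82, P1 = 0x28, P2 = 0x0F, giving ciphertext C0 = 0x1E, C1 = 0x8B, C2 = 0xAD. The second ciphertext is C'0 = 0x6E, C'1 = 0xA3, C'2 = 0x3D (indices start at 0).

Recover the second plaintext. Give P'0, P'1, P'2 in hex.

P'0 = 0xF2, P'1 = 0x00, P'2 = 0x9F

In CTR with a reused counter, both messages share the same keystream S_i, so C_i ⊕ C'_i = P_i ⊕ P'_i and thus P'_i = P_i ⊕ C_i ⊕ C'_i.
P'0: 0x82 ⊕ 0x1E ⊕ 0x6E = 0xF2.
P'1: 0x28 ⊕ 0x8B ⊕ 0xA3 = 0x00.
P'2: 0x0F ⊕ 0xAD ⊕ 0x3D = 0x9F.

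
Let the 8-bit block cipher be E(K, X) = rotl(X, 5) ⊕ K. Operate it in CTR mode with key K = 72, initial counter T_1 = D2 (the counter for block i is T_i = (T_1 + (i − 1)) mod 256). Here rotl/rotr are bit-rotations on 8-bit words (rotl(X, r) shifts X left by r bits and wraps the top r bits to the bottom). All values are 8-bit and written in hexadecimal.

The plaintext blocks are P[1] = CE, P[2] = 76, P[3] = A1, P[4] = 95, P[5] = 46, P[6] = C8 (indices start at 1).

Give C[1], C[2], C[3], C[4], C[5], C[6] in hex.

C[1] = E6, C[2] = 7E, C[3] = 49, C[4] = 5D, C[5] = EE, C[6] = 40

CTR encryption: S_i = E(K, T_i) where T_i is the counter for block i; C_i = P_i ⊕ S_i.
C[1]: T = D2, S = E(K, T) = 28; CE ⊕ 28 = E6.
C[2]: T = D3, S = E(K, T) = 08; 76 ⊕ 08 = 7E.
C[3]: T = D4, S = E(K, T) = E8; A1 ⊕ E8 = 49.
C[4]: T = D5, S = E(K, T) = C8; 95 ⊕ C8 = 5D.
C[5]: T = D6, S = E(K, T) = A8; 46 ⊕ A8 = EE.
C[6]: T = D7, S = E(K, T) = 88; C8 ⊕ 88 = 40.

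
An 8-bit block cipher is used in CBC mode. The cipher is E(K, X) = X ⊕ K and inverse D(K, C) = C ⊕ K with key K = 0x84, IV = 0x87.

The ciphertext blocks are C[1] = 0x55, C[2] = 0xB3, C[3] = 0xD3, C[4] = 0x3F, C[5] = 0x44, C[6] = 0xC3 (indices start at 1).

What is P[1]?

CBC decryption: P_i = D(K, C_i) ⊕ C_{i−1}, with C_{0} = IV.
P[1]: D(K, 0x55) = 0xD1; 0xD1 ⊕ 0x87 = 0x56.

P[1] = 0x56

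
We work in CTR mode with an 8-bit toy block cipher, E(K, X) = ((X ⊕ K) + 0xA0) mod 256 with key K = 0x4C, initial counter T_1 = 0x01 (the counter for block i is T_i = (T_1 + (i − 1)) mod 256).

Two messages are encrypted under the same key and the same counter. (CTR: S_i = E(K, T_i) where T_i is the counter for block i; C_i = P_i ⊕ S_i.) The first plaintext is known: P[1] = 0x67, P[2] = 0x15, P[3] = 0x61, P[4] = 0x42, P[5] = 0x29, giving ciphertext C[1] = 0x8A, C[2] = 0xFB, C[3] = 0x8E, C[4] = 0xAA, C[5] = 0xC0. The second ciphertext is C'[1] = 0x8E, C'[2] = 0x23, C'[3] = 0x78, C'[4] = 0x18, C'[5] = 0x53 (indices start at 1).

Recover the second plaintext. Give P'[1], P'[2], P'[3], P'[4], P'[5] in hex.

In CTR with a reused counter, both messages share the same keystream S_i, so C_i ⊕ C'_i = P_i ⊕ P'_i and thus P'_i = P_i ⊕ C_i ⊕ C'_i.
P'[1]: 0x67 ⊕ 0x8A ⊕ 0x8E = 0x63.
P'[2]: 0x15 ⊕ 0xFB ⊕ 0x23 = 0xCD.
P'[3]: 0x61 ⊕ 0x8E ⊕ 0x78 = 0x97.
P'[4]: 0x42 ⊕ 0xAA ⊕ 0x18 = 0xF0.
P'[5]: 0x29 ⊕ 0xC0 ⊕ 0x53 = 0xBA.

P'[1] = 0x63, P'[2] = 0xCD, P'[3] = 0x97, P'[4] = 0xF0, P'[5] = 0xBA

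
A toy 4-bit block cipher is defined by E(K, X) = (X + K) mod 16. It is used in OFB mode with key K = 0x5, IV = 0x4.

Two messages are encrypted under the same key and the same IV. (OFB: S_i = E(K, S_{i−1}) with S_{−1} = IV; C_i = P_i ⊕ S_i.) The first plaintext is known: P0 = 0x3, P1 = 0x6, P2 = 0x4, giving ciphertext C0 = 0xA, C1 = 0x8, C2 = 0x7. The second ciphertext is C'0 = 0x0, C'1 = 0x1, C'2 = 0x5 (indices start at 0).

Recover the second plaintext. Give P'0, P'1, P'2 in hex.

In OFB with a reused IV, both messages share the same keystream S_i, so C_i ⊕ C'_i = P_i ⊕ P'_i and thus P'_i = P_i ⊕ C_i ⊕ C'_i.
P'0: 0x3 ⊕ 0xA ⊕ 0x0 = 0x9.
P'1: 0x6 ⊕ 0x8 ⊕ 0x1 = 0xF.
P'2: 0x4 ⊕ 0x7 ⊕ 0x5 = 0x6.

P'0 = 0x9, P'1 = 0xF, P'2 = 0x6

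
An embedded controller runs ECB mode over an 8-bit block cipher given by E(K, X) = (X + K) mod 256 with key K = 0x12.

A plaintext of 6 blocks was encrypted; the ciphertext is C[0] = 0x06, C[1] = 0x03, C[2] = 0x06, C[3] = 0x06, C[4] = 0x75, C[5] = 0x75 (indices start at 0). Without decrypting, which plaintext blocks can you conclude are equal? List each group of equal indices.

ECB encrypts each block independently with the same key, so equal ciphertext blocks imply equal plaintext blocks.
C[0] = C[2] = C[3] = 0x06, so P[0] = P[2] = P[3].
C[4] = C[5] = 0x75, so P[4] = P[5].

P[0] = P[2] = P[3]; P[4] = P[5]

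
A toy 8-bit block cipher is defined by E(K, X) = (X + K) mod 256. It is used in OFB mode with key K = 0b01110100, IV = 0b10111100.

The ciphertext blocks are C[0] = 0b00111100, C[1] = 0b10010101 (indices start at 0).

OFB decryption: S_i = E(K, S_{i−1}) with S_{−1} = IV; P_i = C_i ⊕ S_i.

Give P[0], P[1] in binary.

P[0] = 0b00001100, P[1] = 0b00110001

P[0]: S = E(K, 0b10111100) = 0b00110000; 0b00111100 ⊕ 0b00110000 = 0b00001100.
P[1]: S = E(K, 0b00110000) = 0b10100100; 0b10010101 ⊕ 0b10100100 = 0b00110001.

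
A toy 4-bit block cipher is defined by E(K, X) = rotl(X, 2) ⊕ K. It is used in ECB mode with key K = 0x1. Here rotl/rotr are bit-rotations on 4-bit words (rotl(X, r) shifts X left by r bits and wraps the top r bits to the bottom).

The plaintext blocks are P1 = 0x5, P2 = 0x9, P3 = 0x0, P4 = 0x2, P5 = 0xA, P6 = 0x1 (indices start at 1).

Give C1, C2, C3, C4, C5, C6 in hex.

ECB encryption: C_i = E(K, P_i).
C1: E(K, 0x5) = 0x4.
C2: E(K, 0x9) = 0x7.
C3: E(K, 0x0) = 0x1.
C4: E(K, 0x2) = 0x9.
C5: E(K, 0xA) = 0xB.
C6: E(K, 0x1) = 0x5.

C1 = 0x4, C2 = 0x7, C3 = 0x1, C4 = 0x9, C5 = 0xB, C6 = 0x5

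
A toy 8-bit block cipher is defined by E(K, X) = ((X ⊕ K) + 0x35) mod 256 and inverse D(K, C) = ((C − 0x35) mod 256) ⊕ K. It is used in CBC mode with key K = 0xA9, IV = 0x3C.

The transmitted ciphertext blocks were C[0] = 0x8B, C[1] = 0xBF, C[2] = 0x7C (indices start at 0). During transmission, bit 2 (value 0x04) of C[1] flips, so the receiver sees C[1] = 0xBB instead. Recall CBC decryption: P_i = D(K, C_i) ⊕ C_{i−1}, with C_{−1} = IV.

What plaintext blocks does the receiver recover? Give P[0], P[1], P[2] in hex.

Only C[1] changed, to 0xBB. In CBC, a change in C_i garbles P_i and flips the same bit in P_{i+1}. Decrypting the received ciphertext:
P[0]: D(K, 0x8B) = 0xFF; 0xFF ⊕ 0x3C = 0xC3.
P[1]: D(K, 0xBB) = 0x2F; 0x2F ⊕ 0x8B = 0xA4.
P[2]: D(K, 0x7C) = 0xEE; 0xEE ⊕ 0xBB = 0x55.
Blocks that differ from the original plaintext: P[1], P[2].

P[0] = 0xC3, P[1] = 0xA4, P[2] = 0x55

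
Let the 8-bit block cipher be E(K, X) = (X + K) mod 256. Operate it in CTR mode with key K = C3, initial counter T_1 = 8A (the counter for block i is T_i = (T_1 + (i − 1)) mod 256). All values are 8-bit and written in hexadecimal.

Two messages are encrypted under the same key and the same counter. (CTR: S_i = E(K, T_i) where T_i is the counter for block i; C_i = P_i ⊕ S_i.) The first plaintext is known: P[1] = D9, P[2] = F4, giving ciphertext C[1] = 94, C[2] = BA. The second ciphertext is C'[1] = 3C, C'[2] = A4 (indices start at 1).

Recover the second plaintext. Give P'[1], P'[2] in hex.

P'[1] = 71, P'[2] = EA

In CTR with a reused counter, both messages share the same keystream S_i, so C_i ⊕ C'_i = P_i ⊕ P'_i and thus P'_i = P_i ⊕ C_i ⊕ C'_i.
P'[1]: D9 ⊕ 94 ⊕ 3C = 71.
P'[2]: F4 ⊕ BA ⊕ A4 = EA.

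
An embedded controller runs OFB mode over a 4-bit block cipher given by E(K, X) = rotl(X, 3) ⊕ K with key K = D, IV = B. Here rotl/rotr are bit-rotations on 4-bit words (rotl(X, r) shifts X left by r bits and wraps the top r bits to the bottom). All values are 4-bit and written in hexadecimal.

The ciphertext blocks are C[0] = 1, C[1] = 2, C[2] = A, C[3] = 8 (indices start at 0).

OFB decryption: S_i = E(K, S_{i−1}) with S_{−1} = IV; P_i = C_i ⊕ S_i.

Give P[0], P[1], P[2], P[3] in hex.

P[0]: S = E(K, B) = 0; 1 ⊕ 0 = 1.
P[1]: S = E(K, 0) = D; 2 ⊕ D = F.
P[2]: S = E(K, D) = 3; A ⊕ 3 = 9.
P[3]: S = E(K, 3) = 4; 8 ⊕ 4 = C.

P[0] = 1, P[1] = F, P[2] = 9, P[3] = C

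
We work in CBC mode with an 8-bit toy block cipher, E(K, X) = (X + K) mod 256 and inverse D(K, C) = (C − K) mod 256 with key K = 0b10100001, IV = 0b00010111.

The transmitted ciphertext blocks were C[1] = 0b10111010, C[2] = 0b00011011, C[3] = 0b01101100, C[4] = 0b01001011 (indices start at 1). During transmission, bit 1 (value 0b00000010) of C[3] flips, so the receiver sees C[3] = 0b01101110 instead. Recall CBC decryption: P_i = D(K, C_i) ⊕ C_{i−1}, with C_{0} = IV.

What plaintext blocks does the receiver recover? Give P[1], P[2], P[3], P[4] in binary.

Only C[3] changed, to 0b01101110. In CBC, a change in C_i garbles P_i and flips the same bit in P_{i+1}. Decrypting the received ciphertext:
P[1]: D(K, 0b10111010) = 0b00011001; 0b00011001 ⊕ 0b00010111 = 0b00001110.
P[2]: D(K, 0b00011011) = 0b01111010; 0b01111010 ⊕ 0b10111010 = 0b11000000.
P[3]: D(K, 0b01101110) = 0b11001101; 0b11001101 ⊕ 0b00011011 = 0b11010110.
P[4]: D(K, 0b01001011) = 0b10101010; 0b10101010 ⊕ 0b01101110 = 0b11000100.
Blocks that differ from the original plaintext: P[3], P[4].

P[1] = 0b00001110, P[2] = 0b11000000, P[3] = 0b11010110, P[4] = 0b11000100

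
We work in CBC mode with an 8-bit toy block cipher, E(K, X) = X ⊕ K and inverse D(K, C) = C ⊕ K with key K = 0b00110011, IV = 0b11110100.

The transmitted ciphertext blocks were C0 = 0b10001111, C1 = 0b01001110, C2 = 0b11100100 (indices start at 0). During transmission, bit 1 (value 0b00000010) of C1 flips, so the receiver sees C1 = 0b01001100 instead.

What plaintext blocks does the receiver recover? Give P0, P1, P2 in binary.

P0 = 0b01001000, P1 = 0b11110000, P2 = 0b10011011

CBC decryption: P_i = D(K, C_i) ⊕ C_{i−1}, with C_{−1} = IV.
Only C1 changed, to 0b01001100. In CBC, a change in C_i garbles P_i and flips the same bit in P_{i+1}. Decrypting the received ciphertext:
P0: D(K, 0b10001111) = 0b10111100; 0b10111100 ⊕ 0b11110100 = 0b01001000.
P1: D(K, 0b01001100) = 0b01111111; 0b01111111 ⊕ 0b10001111 = 0b11110000.
P2: D(K, 0b11100100) = 0b11010111; 0b11010111 ⊕ 0b01001100 = 0b10011011.
Blocks that differ from the original plaintext: P1, P2.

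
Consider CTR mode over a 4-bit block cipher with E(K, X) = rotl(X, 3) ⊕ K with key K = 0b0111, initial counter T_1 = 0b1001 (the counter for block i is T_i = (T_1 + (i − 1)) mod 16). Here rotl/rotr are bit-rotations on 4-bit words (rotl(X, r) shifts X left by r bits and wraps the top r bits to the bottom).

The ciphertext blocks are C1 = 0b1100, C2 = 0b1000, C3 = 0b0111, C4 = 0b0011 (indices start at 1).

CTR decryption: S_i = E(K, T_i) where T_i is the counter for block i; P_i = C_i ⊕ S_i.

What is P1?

P1 = 0b0111

P1: T = 0b1001, S = E(K, T) = 0b1011; 0b1100 ⊕ 0b1011 = 0b0111.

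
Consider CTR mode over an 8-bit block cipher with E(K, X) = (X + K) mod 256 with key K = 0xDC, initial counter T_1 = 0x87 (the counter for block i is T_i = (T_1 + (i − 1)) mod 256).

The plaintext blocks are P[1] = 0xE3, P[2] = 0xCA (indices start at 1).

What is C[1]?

CTR encryption: S_i = E(K, T_i) where T_i is the counter for block i; C_i = P_i ⊕ S_i.
C[1]: T = 0x87, S = E(K, T) = 0x63; 0xE3 ⊕ 0x63 = 0x80.

C[1] = 0x80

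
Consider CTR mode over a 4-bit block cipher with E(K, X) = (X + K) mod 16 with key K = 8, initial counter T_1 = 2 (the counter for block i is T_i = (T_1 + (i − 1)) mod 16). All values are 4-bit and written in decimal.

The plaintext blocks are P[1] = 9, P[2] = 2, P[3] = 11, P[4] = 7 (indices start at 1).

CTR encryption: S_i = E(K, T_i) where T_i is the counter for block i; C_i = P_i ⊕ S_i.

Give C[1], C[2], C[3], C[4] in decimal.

C[1] = 3, C[2] = 9, C[3] = 7, C[4] = 10

C[1]: T = 2, S = E(K, T) = 10; 9 ⊕ 10 = 3.
C[2]: T = 3, S = E(K, T) = 11; 2 ⊕ 11 = 9.
C[3]: T = 4, S = E(K, T) = 12; 11 ⊕ 12 = 7.
C[4]: T = 5, S = E(K, T) = 13; 7 ⊕ 13 = 10.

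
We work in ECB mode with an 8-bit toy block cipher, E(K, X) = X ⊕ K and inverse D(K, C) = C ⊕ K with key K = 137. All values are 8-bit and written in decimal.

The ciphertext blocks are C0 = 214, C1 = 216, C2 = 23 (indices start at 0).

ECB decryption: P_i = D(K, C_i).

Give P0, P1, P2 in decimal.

P0: D(K, 214) = 95.
P1: D(K, 216) = 81.
P2: D(K, 23) = 158.

P0 = 95, P1 = 81, P2 = 158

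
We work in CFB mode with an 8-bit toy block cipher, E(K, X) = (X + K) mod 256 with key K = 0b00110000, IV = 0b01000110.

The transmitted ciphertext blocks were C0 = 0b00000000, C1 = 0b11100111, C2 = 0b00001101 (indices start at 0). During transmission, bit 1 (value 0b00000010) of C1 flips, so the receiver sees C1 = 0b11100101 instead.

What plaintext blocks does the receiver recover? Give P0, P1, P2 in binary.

P0 = 0b01110110, P1 = 0b11010101, P2 = 0b00011000

CFB decryption: P_i = C_i ⊕ E(K, C_{i−1}), with C_{−1} = IV.
Only C1 changed, to 0b11100101. In CFB, a change in C_i flips the same bit in P_i and garbles P_{i+1}. Decrypting the received ciphertext:
P0: E(K, 0b01000110) = 0b01110110; 0b00000000 ⊕ 0b01110110 = 0b01110110.
P1: E(K, 0b00000000) = 0b00110000; 0b11100101 ⊕ 0b00110000 = 0b11010101.
P2: E(K, 0b11100101) = 0b00010101; 0b00001101 ⊕ 0b00010101 = 0b00011000.
Blocks that differ from the original plaintext: P1, P2.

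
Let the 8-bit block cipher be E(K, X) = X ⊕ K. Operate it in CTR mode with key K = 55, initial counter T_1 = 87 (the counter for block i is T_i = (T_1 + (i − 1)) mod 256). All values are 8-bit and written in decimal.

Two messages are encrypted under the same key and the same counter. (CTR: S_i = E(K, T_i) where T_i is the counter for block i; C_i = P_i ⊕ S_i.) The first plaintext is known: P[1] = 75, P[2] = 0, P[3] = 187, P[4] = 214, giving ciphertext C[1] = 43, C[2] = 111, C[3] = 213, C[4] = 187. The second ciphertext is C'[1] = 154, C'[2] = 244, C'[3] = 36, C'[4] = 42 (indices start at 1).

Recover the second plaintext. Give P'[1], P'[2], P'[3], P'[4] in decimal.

In CTR with a reused counter, both messages share the same keystream S_i, so C_i ⊕ C'_i = P_i ⊕ P'_i and thus P'_i = P_i ⊕ C_i ⊕ C'_i.
P'[1]: 75 ⊕ 43 ⊕ 154 = 250.
P'[2]: 0 ⊕ 111 ⊕ 244 = 155.
P'[3]: 187 ⊕ 213 ⊕ 36 = 74.
P'[4]: 214 ⊕ 187 ⊕ 42 = 71.

P'[1] = 250, P'[2] = 155, P'[3] = 74, P'[4] = 71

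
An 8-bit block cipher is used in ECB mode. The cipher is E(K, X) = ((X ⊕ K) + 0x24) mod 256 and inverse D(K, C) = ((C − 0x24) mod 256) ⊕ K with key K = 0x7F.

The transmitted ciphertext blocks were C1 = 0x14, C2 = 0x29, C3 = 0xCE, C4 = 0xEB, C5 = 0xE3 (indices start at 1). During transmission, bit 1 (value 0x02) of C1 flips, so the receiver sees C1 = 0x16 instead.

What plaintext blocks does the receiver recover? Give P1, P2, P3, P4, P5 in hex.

ECB decryption: P_i = D(K, C_i).
Only C1 changed, to 0x16. In ECB, a change in C_i affects only P_i. Decrypting the received ciphertext:
P1: D(K, 0x16) = 0x8D.
P2: D(K, 0x29) = 0x7A.
P3: D(K, 0xCE) = 0xD5.
P4: D(K, 0xEB) = 0xB8.
P5: D(K, 0xE3) = 0xC0.
Blocks that differ from the original plaintext: P1.

P1 = 0x8D, P2 = 0x7A, P3 = 0xD5, P4 = 0xB8, P5 = 0xC0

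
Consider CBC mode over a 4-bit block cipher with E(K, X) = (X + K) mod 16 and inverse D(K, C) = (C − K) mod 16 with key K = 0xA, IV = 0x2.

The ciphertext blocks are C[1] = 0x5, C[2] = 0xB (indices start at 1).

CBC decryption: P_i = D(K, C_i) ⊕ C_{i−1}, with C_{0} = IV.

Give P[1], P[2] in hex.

P[1] = 0x9, P[2] = 0x4

P[1]: D(K, 0x5) = 0xB; 0xB ⊕ 0x2 = 0x9.
P[2]: D(K, 0xB) = 0x1; 0x1 ⊕ 0x5 = 0x4.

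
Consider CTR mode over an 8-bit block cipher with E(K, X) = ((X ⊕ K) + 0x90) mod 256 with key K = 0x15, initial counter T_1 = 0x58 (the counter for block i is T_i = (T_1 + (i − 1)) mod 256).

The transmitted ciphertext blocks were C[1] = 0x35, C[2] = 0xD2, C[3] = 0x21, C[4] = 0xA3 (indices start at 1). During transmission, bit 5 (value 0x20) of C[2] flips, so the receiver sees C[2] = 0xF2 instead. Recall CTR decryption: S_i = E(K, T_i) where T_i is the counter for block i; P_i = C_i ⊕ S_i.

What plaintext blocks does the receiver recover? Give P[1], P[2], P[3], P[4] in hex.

Only C[2] changed, to 0xF2. In CTR, a change in C_i flips the same bit in P_i only; the keystream is unaffected. Decrypting the received ciphertext:
P[1]: T = 0x58, S = E(K, T) = 0xDD; 0x35 ⊕ 0xDD = 0xE8.
P[2]: T = 0x59, S = E(K, T) = 0xDC; 0xF2 ⊕ 0xDC = 0x2E.
P[3]: T = 0x5A, S = E(K, T) = 0xDF; 0x21 ⊕ 0xDF = 0xFE.
P[4]: T = 0x5B, S = E(K, T) = 0xDE; 0xA3 ⊕ 0xDE = 0x7D.
Blocks that differ from the original plaintext: P[2].

P[1] = 0xE8, P[2] = 0x2E, P[3] = 0xFE, P[4] = 0x7D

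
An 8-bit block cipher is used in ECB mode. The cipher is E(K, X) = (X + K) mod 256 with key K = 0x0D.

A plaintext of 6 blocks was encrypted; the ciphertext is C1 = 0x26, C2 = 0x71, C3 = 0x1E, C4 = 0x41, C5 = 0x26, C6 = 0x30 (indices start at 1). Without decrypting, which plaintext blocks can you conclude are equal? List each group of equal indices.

P1 = P5

ECB encrypts each block independently with the same key, so equal ciphertext blocks imply equal plaintext blocks.
C1 = C5 = 0x26, so P1 = P5.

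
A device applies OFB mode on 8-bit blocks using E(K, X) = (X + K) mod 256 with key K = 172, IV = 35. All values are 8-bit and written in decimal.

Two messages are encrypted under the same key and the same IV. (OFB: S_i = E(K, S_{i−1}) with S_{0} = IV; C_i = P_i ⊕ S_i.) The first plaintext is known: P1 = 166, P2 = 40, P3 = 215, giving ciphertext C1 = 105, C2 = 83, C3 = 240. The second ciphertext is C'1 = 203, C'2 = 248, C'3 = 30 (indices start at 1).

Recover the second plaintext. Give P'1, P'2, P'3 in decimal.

In OFB with a reused IV, both messages share the same keystream S_i, so C_i ⊕ C'_i = P_i ⊕ P'_i and thus P'_i = P_i ⊕ C_i ⊕ C'_i.
P'1: 166 ⊕ 105 ⊕ 203 = 4.
P'2: 40 ⊕ 83 ⊕ 248 = 131.
P'3: 215 ⊕ 240 ⊕ 30 = 57.

P'1 = 4, P'2 = 131, P'3 = 57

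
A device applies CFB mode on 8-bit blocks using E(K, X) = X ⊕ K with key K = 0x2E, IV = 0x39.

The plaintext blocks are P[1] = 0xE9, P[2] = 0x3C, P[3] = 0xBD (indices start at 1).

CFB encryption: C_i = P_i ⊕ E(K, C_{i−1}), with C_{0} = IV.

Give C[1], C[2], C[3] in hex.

C[1]: E(K, 0x39) = 0x17; 0xE9 ⊕ 0x17 = 0xFE.
C[2]: E(K, 0xFE) = 0xD0; 0x3C ⊕ 0xD0 = 0xEC.
C[3]: E(K, 0xEC) = 0xC2; 0xBD ⊕ 0xC2 = 0x7F.

C[1] = 0xFE, C[2] = 0xEC, C[3] = 0x7F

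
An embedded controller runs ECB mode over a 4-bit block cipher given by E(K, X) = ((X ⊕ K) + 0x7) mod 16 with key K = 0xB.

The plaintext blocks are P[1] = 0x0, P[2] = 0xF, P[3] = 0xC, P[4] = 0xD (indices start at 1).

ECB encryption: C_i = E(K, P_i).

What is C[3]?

C[3] = 0xE

C[3]: E(K, 0xC) = 0xE.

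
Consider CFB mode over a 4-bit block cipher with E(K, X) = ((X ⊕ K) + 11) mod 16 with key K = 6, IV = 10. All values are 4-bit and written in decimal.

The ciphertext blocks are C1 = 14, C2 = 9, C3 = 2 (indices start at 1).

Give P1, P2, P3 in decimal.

P1 = 9, P2 = 10, P3 = 8

CFB decryption: P_i = C_i ⊕ E(K, C_{i−1}), with C_{0} = IV.
P1: E(K, 10) = 7; 14 ⊕ 7 = 9.
P2: E(K, 14) = 3; 9 ⊕ 3 = 10.
P3: E(K, 9) = 10; 2 ⊕ 10 = 8.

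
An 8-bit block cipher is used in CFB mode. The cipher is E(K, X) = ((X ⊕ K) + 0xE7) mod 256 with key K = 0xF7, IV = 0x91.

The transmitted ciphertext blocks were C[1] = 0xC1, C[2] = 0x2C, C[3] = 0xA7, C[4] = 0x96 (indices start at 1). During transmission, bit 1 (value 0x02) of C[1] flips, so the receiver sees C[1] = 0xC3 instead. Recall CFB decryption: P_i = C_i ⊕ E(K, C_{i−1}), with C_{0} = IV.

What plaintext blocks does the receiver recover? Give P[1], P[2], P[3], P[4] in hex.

P[1] = 0x8E, P[2] = 0x37, P[3] = 0x65, P[4] = 0xA1

Only C[1] changed, to 0xC3. In CFB, a change in C_i flips the same bit in P_i and garbles P_{i+1}. Decrypting the received ciphertext:
P[1]: E(K, 0x91) = 0x4D; 0xC3 ⊕ 0x4D = 0x8E.
P[2]: E(K, 0xC3) = 0x1B; 0x2C ⊕ 0x1B = 0x37.
P[3]: E(K, 0x2C) = 0xC2; 0xA7 ⊕ 0xC2 = 0x65.
P[4]: E(K, 0xA7) = 0x37; 0x96 ⊕ 0x37 = 0xA1.
Blocks that differ from the original plaintext: P[1], P[2].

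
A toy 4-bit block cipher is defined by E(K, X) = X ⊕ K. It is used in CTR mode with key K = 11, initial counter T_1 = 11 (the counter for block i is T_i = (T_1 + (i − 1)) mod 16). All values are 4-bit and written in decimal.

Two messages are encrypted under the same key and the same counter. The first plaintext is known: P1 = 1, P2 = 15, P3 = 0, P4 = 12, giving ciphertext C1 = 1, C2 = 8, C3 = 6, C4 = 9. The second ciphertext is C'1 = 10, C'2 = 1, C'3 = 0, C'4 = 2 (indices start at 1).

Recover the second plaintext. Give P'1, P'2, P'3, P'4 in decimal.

P'1 = 10, P'2 = 6, P'3 = 6, P'4 = 7

In CTR with a reused counter, both messages share the same keystream S_i, so C_i ⊕ C'_i = P_i ⊕ P'_i and thus P'_i = P_i ⊕ C_i ⊕ C'_i.
P'1: 1 ⊕ 1 ⊕ 10 = 10.
P'2: 15 ⊕ 8 ⊕ 1 = 6.
P'3: 0 ⊕ 6 ⊕ 0 = 6.
P'4: 12 ⊕ 9 ⊕ 2 = 7.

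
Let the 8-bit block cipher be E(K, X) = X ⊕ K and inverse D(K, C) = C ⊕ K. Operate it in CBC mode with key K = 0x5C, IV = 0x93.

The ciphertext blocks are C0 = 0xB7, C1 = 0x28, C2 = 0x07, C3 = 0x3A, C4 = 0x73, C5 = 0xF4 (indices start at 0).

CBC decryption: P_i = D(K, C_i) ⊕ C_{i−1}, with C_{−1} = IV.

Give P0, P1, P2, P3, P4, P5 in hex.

P0: D(K, 0xB7) = 0xEB; 0xEB ⊕ 0x93 = 0x78.
P1: D(K, 0x28) = 0x74; 0x74 ⊕ 0xB7 = 0xC3.
P2: D(K, 0x07) = 0x5B; 0x5B ⊕ 0x28 = 0x73.
P3: D(K, 0x3A) = 0x66; 0x66 ⊕ 0x07 = 0x61.
P4: D(K, 0x73) = 0x2F; 0x2F ⊕ 0x3A = 0x15.
P5: D(K, 0xF4) = 0xA8; 0xA8 ⊕ 0x73 = 0xDB.

P0 = 0x78, P1 = 0xC3, P2 = 0x73, P3 = 0x61, P4 = 0x15, P5 = 0xDB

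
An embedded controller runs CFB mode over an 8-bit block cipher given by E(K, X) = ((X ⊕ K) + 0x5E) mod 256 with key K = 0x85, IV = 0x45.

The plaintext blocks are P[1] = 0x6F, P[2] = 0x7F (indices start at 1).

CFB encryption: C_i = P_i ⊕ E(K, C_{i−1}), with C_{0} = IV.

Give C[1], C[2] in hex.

C[1] = 0x71, C[2] = 0x2D

C[1]: E(K, 0x45) = 0x1E; 0x6F ⊕ 0x1E = 0x71.
C[2]: E(K, 0x71) = 0x52; 0x7F ⊕ 0x52 = 0x2D.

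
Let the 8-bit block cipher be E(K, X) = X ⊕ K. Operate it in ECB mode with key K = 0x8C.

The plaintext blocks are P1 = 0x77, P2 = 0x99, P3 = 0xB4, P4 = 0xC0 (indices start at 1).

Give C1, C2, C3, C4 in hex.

C1 = 0xFB, C2 = 0x15, C3 = 0x38, C4 = 0x4C

ECB encryption: C_i = E(K, P_i).
C1: E(K, 0x77) = 0xFB.
C2: E(K, 0x99) = 0x15.
C3: E(K, 0xB4) = 0x38.
C4: E(K, 0xC0) = 0x4C.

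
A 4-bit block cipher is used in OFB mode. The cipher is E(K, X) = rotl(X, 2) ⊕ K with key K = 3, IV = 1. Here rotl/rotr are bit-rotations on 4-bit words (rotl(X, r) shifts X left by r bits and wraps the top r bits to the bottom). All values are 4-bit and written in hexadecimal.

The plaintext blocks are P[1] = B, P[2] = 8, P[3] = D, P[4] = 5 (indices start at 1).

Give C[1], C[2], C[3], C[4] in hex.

C[1] = C, C[2] = 6, C[3] = 5, C[4] = 4

OFB encryption: S_i = E(K, S_{i−1}) with S_{0} = IV; C_i = P_i ⊕ S_i.
C[1]: S = E(K, 1) = 7; B ⊕ 7 = C.
C[2]: S = E(K, 7) = E; 8 ⊕ E = 6.
C[3]: S = E(K, E) = 8; D ⊕ 8 = 5.
C[4]: S = E(K, 8) = 1; 5 ⊕ 1 = 4.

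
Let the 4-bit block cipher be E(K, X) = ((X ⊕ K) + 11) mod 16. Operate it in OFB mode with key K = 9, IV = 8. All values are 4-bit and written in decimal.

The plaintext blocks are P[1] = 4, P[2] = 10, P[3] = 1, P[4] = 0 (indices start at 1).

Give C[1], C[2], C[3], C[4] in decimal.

C[1] = 8, C[2] = 10, C[3] = 5, C[4] = 8

OFB encryption: S_i = E(K, S_{i−1}) with S_{0} = IV; C_i = P_i ⊕ S_i.
C[1]: S = E(K, 8) = 12; 4 ⊕ 12 = 8.
C[2]: S = E(K, 12) = 0; 10 ⊕ 0 = 10.
C[3]: S = E(K, 0) = 4; 1 ⊕ 4 = 5.
C[4]: S = E(K, 4) = 8; 0 ⊕ 8 = 8.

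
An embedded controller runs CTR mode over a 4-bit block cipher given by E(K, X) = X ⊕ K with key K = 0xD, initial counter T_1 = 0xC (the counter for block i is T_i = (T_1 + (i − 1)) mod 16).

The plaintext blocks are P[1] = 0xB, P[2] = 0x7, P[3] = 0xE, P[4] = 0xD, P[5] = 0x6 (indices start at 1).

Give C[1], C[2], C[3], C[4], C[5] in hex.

CTR encryption: S_i = E(K, T_i) where T_i is the counter for block i; C_i = P_i ⊕ S_i.
C[1]: T = 0xC, S = E(K, T) = 0x1; 0xB ⊕ 0x1 = 0xA.
C[2]: T = 0xD, S = E(K, T) = 0x0; 0x7 ⊕ 0x0 = 0x7.
C[3]: T = 0xE, S = E(K, T) = 0x3; 0xE ⊕ 0x3 = 0xD.
C[4]: T = 0xF, S = E(K, T) = 0x2; 0xD ⊕ 0x2 = 0xF.
C[5]: T = 0x0, S = E(K, T) = 0xD; 0x6 ⊕ 0xD = 0xB.

C[1] = 0xA, C[2] = 0x7, C[3] = 0xD, C[4] = 0xF, C[5] = 0xB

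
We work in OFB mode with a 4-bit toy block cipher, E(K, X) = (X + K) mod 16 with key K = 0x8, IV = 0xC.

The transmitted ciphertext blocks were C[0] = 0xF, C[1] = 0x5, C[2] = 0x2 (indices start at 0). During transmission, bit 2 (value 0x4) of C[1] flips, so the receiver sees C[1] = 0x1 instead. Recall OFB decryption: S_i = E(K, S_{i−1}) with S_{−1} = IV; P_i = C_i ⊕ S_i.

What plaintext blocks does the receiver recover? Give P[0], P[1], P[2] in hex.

Only C[1] changed, to 0x1. In OFB, a change in C_i flips the same bit in P_i only; the keystream is unaffected. Decrypting the received ciphertext:
P[0]: S = E(K, 0xC) = 0x4; 0xF ⊕ 0x4 = 0xB.
P[1]: S = E(K, 0x4) = 0xC; 0x1 ⊕ 0xC = 0xD.
P[2]: S = E(K, 0xC) = 0x4; 0x2 ⊕ 0x4 = 0x6.
Blocks that differ from the original plaintext: P[1].

P[0] = 0xB, P[1] = 0xD, P[2] = 0x6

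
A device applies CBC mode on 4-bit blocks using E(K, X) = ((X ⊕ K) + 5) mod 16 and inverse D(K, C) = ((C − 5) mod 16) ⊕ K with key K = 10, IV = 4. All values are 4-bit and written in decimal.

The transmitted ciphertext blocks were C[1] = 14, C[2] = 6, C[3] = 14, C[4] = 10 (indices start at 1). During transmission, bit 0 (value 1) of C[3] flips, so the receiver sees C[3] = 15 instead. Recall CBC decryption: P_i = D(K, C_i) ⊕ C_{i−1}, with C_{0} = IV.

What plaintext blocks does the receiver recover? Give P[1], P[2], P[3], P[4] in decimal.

Only C[3] changed, to 15. In CBC, a change in C_i garbles P_i and flips the same bit in P_{i+1}. Decrypting the received ciphertext:
P[1]: D(K, 14) = 3; 3 ⊕ 4 = 7.
P[2]: D(K, 6) = 11; 11 ⊕ 14 = 5.
P[3]: D(K, 15) = 0; 0 ⊕ 6 = 6.
P[4]: D(K, 10) = 15; 15 ⊕ 15 = 0.
Blocks that differ from the original plaintext: P[3], P[4].

P[1] = 7, P[2] = 5, P[3] = 6, P[4] = 0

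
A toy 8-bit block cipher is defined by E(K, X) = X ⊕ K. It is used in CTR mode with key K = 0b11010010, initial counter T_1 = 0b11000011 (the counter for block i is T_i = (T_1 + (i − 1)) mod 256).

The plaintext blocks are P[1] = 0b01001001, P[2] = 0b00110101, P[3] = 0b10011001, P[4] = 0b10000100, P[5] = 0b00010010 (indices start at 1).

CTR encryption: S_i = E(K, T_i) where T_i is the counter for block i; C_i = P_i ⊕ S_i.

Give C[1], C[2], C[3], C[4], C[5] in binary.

C[1]: T = 0b11000011, S = E(K, T) = 0b00010001; 0b01001001 ⊕ 0b00010001 = 0b01011000.
C[2]: T = 0b11000100, S = E(K, T) = 0b00010110; 0b00110101 ⊕ 0b00010110 = 0b00100011.
C[3]: T = 0b11000101, S = E(K, T) = 0b00010111; 0b10011001 ⊕ 0b00010111 = 0b10001110.
C[4]: T = 0b11000110, S = E(K, T) = 0b00010100; 0b10000100 ⊕ 0b00010100 = 0b10010000.
C[5]: T = 0b11000111, S = E(K, T) = 0b00010101; 0b00010010 ⊕ 0b00010101 = 0b00000111.

C[1] = 0b01011000, C[2] = 0b00100011, C[3] = 0b10001110, C[4] = 0b10010000, C[5] = 0b00000111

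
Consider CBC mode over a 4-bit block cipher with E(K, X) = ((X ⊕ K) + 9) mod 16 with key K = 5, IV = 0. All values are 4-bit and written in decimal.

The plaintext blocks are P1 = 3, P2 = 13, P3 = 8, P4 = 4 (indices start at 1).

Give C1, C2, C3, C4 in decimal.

CBC encryption: C_i = E(K, P_i ⊕ C_{i−1}), with C_{0} = IV.
C1: P1 ⊕ 0 = 3; E(K, 3) = 15.
C2: P2 ⊕ 15 = 2; E(K, 2) = 0.
C3: P3 ⊕ 0 = 8; E(K, 8) = 6.
C4: P4 ⊕ 6 = 2; E(K, 2) = 0.

C1 = 15, C2 = 0, C3 = 6, C4 = 0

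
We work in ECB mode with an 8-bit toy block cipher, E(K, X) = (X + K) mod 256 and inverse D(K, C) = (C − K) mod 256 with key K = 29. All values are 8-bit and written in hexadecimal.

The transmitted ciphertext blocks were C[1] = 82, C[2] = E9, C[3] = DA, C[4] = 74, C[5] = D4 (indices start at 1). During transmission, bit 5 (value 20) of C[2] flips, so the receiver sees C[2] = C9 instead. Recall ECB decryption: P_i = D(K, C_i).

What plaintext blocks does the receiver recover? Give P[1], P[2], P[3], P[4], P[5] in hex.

Only C[2] changed, to C9. In ECB, a change in C_i affects only P_i. Decrypting the received ciphertext:
P[1]: D(K, 82) = 59.
P[2]: D(K, C9) = A0.
P[3]: D(K, DA) = B1.
P[4]: D(K, 74) = 4B.
P[5]: D(K, D4) = AB.
Blocks that differ from the original plaintext: P[2].

P[1] = 59, P[2] = A0, P[3] = B1, P[4] = 4B, P[5] = AB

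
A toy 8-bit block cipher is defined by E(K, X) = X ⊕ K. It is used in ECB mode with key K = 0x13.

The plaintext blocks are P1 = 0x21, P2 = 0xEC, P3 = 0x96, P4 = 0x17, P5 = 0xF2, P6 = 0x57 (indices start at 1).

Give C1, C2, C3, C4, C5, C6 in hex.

C1 = 0x32, C2 = 0xFF, C3 = 0x85, C4 = 0x04, C5 = 0xE1, C6 = 0x44

ECB encryption: C_i = E(K, P_i).
C1: E(K, 0x21) = 0x32.
C2: E(K, 0xEC) = 0xFF.
C3: E(K, 0x96) = 0x85.
C4: E(K, 0x17) = 0x04.
C5: E(K, 0xF2) = 0xE1.
C6: E(K, 0x57) = 0x44.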